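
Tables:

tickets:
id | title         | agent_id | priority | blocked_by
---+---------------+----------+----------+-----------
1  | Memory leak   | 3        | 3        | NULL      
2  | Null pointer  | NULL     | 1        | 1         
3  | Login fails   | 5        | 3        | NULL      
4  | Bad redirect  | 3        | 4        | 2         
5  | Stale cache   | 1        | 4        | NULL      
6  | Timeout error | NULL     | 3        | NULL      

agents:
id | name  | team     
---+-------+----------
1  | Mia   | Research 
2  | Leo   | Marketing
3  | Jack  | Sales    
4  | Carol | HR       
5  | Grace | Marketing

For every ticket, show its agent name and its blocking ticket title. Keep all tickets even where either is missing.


Two LEFT JOINs from the same base table tickets: one to agents via agent_id, one to tickets itself via blocked_by. Both are LEFT so every ticket is preserved.
Match against agents:
  - ticket 1 (Memory leak): agent_id=3 -> matches Jack
  - ticket 2 (Null pointer): agent_id=NULL, no match -> kept with NULL
  - ticket 3 (Login fails): agent_id=5 -> matches Grace
  - ticket 4 (Bad redirect): agent_id=3 -> matches Jack
  - ticket 5 (Stale cache): agent_id=1 -> matches Mia
  - ticket 6 (Timeout error): agent_id=NULL, no match -> kept with NULL
Match against tickets (self):
  - ticket 1 (Memory leak): blocked_by=NULL -> NULL
  - ticket 2 (Null pointer): blocked_by=1 -> Memory leak
  - ticket 3 (Login fails): blocked_by=NULL -> NULL
  - ticket 4 (Bad redirect): blocked_by=2 -> Null pointer
  - ticket 5 (Stale cache): blocked_by=NULL -> NULL
  - ticket 6 (Timeout error): blocked_by=NULL -> NULL

SQL:
SELECT a.title, b.name AS agent, c.title AS blocked_by
FROM tickets a
LEFT JOIN agents b ON a.agent_id = b.id
LEFT JOIN tickets c ON a.blocked_by = c.id

Result:
title         | agent | blocked_by  
--------------+-------+-------------
Memory leak   | Jack  | NULL        
Null pointer  | NULL  | Memory leak 
Login fails   | Grace | NULL        
Bad redirect  | Jack  | Null pointer
Stale cache   | Mia   | NULL        
Timeout error | NULL  | NULL        


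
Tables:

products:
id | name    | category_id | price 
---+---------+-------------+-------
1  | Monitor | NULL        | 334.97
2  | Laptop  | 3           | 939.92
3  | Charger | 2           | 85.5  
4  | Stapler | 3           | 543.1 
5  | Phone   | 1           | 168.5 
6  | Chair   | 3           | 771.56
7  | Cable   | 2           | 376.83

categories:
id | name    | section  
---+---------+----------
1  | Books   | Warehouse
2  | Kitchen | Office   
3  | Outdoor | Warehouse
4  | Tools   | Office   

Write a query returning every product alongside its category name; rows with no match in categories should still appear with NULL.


LEFT JOIN keeps every row from products (the left table); where category_id has no match in categories, the category columns become NULL. Walk through each product:
  - product 1 (Monitor): category_id=NULL, no match -> kept with NULL
  - product 2 (Laptop): category_id=3 -> matches Outdoor
  - product 3 (Charger): category_id=2 -> matches Kitchen
  - product 4 (Stapler): category_id=3 -> matches Outdoor
  - product 5 (Phone): category_id=1 -> matches Books
  - product 6 (Chair): category_id=3 -> matches Outdoor
  - product 7 (Cable): category_id=2 -> matches Kitchen
All 7 rows appear; 1 has NULL category.

SQL:
SELECT a.name, b.name AS category
FROM products a
LEFT JOIN categories b ON a.category_id = b.id

Result:
name    | category
--------+---------
Monitor | NULL    
Laptop  | Outdoor 
Charger | Kitchen 
Stapler | Outdoor 
Phone   | Books   
Chair   | Outdoor 
Cable   | Kitchen 


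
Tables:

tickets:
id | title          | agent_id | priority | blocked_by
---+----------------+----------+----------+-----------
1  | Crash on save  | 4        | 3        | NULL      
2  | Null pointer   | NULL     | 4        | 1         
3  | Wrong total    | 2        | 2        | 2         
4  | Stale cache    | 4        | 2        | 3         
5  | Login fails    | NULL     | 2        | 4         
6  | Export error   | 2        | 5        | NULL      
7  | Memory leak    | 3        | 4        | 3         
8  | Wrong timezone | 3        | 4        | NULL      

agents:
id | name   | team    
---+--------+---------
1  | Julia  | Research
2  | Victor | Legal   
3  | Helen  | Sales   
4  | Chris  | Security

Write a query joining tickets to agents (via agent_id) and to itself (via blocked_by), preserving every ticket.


Two LEFT JOINs from the same base table tickets: one to agents via agent_id, one to tickets itself via blocked_by. Both are LEFT so every ticket is preserved.
Match against agents:
  - ticket 1 (Crash on save): agent_id=4 -> matches Chris
  - ticket 2 (Null pointer): agent_id=NULL, no match -> kept with NULL
  - ticket 3 (Wrong total): agent_id=2 -> matches Victor
  - ticket 4 (Stale cache): agent_id=4 -> matches Chris
  - ticket 5 (Login fails): agent_id=NULL, no match -> kept with NULL
  - ticket 6 (Export error): agent_id=2 -> matches Victor
  - ticket 7 (Memory leak): agent_id=3 -> matches Helen
  - ticket 8 (Wrong timezone): agent_id=3 -> matches Helen
Match against tickets (self):
  - ticket 1 (Crash on save): blocked_by=NULL -> NULL
  - ticket 2 (Null pointer): blocked_by=1 -> Crash on save
  - ticket 3 (Wrong total): blocked_by=2 -> Null pointer
  - ticket 4 (Stale cache): blocked_by=3 -> Wrong total
  - ticket 5 (Login fails): blocked_by=4 -> Stale cache
  - ticket 6 (Export error): blocked_by=NULL -> NULL
  - ticket 7 (Memory leak): blocked_by=3 -> Wrong total
  - ticket 8 (Wrong timezone): blocked_by=NULL -> NULL

SQL:
SELECT a.title, b.name AS agent, c.title AS blocked_by
FROM tickets a
LEFT JOIN agents b ON a.agent_id = b.id
LEFT JOIN tickets c ON a.blocked_by = c.id

Result:
title          | agent  | blocked_by   
---------------+--------+--------------
Crash on save  | Chris  | NULL         
Null pointer   | NULL   | Crash on save
Wrong total    | Victor | Null pointer 
Stale cache    | Chris  | Wrong total  
Login fails    | NULL   | Stale cache  
Export error   | Victor | NULL         
Memory leak    | Helen  | Wrong total  
Wrong timezone | Helen  | NULL         


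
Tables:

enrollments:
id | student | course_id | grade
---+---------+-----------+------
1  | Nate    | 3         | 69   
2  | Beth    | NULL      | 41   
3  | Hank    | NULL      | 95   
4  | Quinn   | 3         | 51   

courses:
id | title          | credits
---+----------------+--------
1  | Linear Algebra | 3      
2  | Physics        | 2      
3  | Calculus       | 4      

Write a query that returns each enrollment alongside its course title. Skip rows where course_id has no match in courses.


INNER JOIN keeps only enrollments rows whose course_id matches an id in courses. Walk through each enrollment:
  - enrollment 1 (Nate): course_id=3 -> matches Calculus
  - enrollment 2 (Beth): course_id=NULL, no match -> dropped
  - enrollment 3 (Hank): course_id=NULL, no match -> dropped
  - enrollment 4 (Quinn): course_id=3 -> matches Calculus
So 2 of 4 rows are dropped.

SQL:
SELECT a.student, b.title AS course
FROM enrollments a
INNER JOIN courses b ON a.course_id = b.id

Result:
student | course  
--------+---------
Nate    | Calculus
Quinn   | Calculus


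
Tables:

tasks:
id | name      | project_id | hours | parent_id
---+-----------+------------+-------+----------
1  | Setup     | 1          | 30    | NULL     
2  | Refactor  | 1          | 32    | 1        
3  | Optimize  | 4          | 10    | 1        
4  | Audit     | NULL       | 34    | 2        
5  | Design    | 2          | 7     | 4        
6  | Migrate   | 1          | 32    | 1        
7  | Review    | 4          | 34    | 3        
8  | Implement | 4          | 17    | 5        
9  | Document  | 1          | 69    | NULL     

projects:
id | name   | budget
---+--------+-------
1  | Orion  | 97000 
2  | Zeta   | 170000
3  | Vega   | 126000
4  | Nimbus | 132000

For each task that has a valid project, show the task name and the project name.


INNER JOIN keeps only tasks rows whose project_id matches an id in projects. Walk through each task:
  - task 1 (Setup): project_id=1 -> matches Orion
  - task 2 (Refactor): project_id=1 -> matches Orion
  - task 3 (Optimize): project_id=4 -> matches Nimbus
  - task 4 (Audit): project_id=NULL, no match -> dropped
  - task 5 (Design): project_id=2 -> matches Zeta
  - task 6 (Migrate): project_id=1 -> matches Orion
  - task 7 (Review): project_id=4 -> matches Nimbus
  - task 8 (Implement): project_id=4 -> matches Nimbus
  - task 9 (Document): project_id=1 -> matches Orion
So 1 of 9 rows is dropped.

SQL:
SELECT a.name, b.name AS project
FROM tasks a
INNER JOIN projects b ON a.project_id = b.id

Result:
name      | project
----------+--------
Setup     | Orion  
Refactor  | Orion  
Optimize  | Nimbus 
Design    | Zeta   
Migrate   | Orion  
Review    | Nimbus 
Implement | Nimbus 
Document  | Orion  


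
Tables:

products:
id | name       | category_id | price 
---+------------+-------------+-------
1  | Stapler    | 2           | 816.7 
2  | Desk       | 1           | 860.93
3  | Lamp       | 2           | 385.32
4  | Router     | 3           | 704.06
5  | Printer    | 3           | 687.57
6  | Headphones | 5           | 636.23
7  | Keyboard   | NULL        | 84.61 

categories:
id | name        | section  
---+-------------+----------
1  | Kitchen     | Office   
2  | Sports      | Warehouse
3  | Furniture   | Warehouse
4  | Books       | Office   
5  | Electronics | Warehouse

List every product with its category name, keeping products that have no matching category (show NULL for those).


LEFT JOIN keeps every row from products (the left table); where category_id has no match in categories, the category columns become NULL. Walk through each product:
  - product 1 (Stapler): category_id=2 -> matches Sports
  - product 2 (Desk): category_id=1 -> matches Kitchen
  - product 3 (Lamp): category_id=2 -> matches Sports
  - product 4 (Router): category_id=3 -> matches Furniture
  - product 5 (Printer): category_id=3 -> matches Furniture
  - product 6 (Headphones): category_id=5 -> matches Electronics
  - product 7 (Keyboard): category_id=NULL, no match -> kept with NULL
All 7 rows appear; 1 has NULL category.

SQL:
SELECT a.name, b.name AS category
FROM products a
LEFT JOIN categories b ON a.category_id = b.id

Result:
name       | category   
-----------+------------
Stapler    | Sports     
Desk       | Kitchen    
Lamp       | Sports     
Router     | Furniture  
Printer    | Furniture  
Headphones | Electronics
Keyboard   | NULL       


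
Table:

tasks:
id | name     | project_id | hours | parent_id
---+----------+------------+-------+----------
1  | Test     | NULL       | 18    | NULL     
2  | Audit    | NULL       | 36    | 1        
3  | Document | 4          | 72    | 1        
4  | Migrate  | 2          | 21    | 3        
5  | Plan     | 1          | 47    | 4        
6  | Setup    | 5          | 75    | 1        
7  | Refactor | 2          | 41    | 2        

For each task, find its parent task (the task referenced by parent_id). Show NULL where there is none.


This is a self-join: tasks is joined to a second copy of itself, matching each row's parent_id to another row's id. Use LEFT JOIN so rows with parent_id=NULL are kept.
  - task 1 (Test): parent_id=NULL -> NULL
  - task 2 (Audit): parent_id=1 -> Test
  - task 3 (Document): parent_id=1 -> Test
  - task 4 (Migrate): parent_id=3 -> Document
  - task 5 (Plan): parent_id=4 -> Migrate
  - task 6 (Setup): parent_id=1 -> Test
  - task 7 (Refactor): parent_id=2 -> Audit

SQL:
SELECT a.name AS item, b.name AS parent
FROM tasks a
LEFT JOIN tasks b ON a.parent_id = b.id

Result:
item     | parent  
---------+---------
Test     | NULL    
Audit    | Test    
Document | Test    
Migrate  | Document
Plan     | Migrate 
Setup    | Test    
Refactor | Audit   


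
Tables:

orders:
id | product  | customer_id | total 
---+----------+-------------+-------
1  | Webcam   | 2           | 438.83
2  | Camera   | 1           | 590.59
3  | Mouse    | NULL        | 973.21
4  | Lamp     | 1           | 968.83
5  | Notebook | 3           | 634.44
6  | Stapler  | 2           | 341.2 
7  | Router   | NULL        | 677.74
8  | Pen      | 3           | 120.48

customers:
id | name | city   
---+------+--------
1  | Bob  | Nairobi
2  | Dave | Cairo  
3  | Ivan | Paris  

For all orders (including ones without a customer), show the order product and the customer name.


LEFT JOIN keeps every row from orders (the left table); where customer_id has no match in customers, the customer columns become NULL. Walk through each order:
  - order 1 (Webcam): customer_id=2 -> matches Dave
  - order 2 (Camera): customer_id=1 -> matches Bob
  - order 3 (Mouse): customer_id=NULL, no match -> kept with NULL
  - order 4 (Lamp): customer_id=1 -> matches Bob
  - order 5 (Notebook): customer_id=3 -> matches Ivan
  - order 6 (Stapler): customer_id=2 -> matches Dave
  - order 7 (Router): customer_id=NULL, no match -> kept with NULL
  - order 8 (Pen): customer_id=3 -> matches Ivan
All 8 rows appear; 2 have NULL customer.

SQL:
SELECT a.product, b.name AS customer
FROM orders a
LEFT JOIN customers b ON a.customer_id = b.id

Result:
product  | customer
---------+---------
Webcam   | Dave    
Camera   | Bob     
Mouse    | NULL    
Lamp     | Bob     
Notebook | Ivan    
Stapler  | Dave    
Router   | NULL    
Pen      | Ivan    


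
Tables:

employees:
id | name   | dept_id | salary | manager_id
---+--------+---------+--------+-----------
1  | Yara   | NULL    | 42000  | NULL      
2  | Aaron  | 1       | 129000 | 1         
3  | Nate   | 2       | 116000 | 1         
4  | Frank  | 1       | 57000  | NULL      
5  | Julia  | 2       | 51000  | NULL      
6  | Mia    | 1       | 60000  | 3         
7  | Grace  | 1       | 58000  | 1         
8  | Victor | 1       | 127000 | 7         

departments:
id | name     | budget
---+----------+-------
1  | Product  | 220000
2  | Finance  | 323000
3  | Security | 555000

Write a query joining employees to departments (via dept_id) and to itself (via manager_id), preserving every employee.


Two LEFT JOINs from the same base table employees: one to departments via dept_id, one to employees itself via manager_id. Both are LEFT so every employee is preserved.
Match against departments:
  - employee 1 (Yara): dept_id=NULL, no match -> kept with NULL
  - employee 2 (Aaron): dept_id=1 -> matches Product
  - employee 3 (Nate): dept_id=2 -> matches Finance
  - employee 4 (Frank): dept_id=1 -> matches Product
  - employee 5 (Julia): dept_id=2 -> matches Finance
  - employee 6 (Mia): dept_id=1 -> matches Product
  - employee 7 (Grace): dept_id=1 -> matches Product
  - employee 8 (Victor): dept_id=1 -> matches Product
Match against employees (self):
  - employee 1 (Yara): manager_id=NULL -> NULL
  - employee 2 (Aaron): manager_id=1 -> Yara
  - employee 3 (Nate): manager_id=1 -> Yara
  - employee 4 (Frank): manager_id=NULL -> NULL
  - employee 5 (Julia): manager_id=NULL -> NULL
  - employee 6 (Mia): manager_id=3 -> Nate
  - employee 7 (Grace): manager_id=1 -> Yara
  - employee 8 (Victor): manager_id=7 -> Grace

SQL:
SELECT a.name, b.name AS department, c.name AS manager
FROM employees a
LEFT JOIN departments b ON a.dept_id = b.id
LEFT JOIN employees c ON a.manager_id = c.id

Result:
name   | department | manager
-------+------------+--------
Yara   | NULL       | NULL   
Aaron  | Product    | Yara   
Nate   | Finance    | Yara   
Frank  | Product    | NULL   
Julia  | Finance    | NULL   
Mia    | Product    | Nate   
Grace  | Product    | Yara   
Victor | Product    | Grace  


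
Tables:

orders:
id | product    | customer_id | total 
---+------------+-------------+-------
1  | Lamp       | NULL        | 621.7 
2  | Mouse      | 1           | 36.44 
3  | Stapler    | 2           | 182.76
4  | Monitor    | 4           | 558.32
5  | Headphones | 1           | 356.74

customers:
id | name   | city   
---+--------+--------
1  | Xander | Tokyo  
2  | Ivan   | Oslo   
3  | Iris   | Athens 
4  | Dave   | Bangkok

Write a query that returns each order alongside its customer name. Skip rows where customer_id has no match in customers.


INNER JOIN keeps only orders rows whose customer_id matches an id in customers. Walk through each order:
  - order 1 (Lamp): customer_id=NULL, no match -> dropped
  - order 2 (Mouse): customer_id=1 -> matches Xander
  - order 3 (Stapler): customer_id=2 -> matches Ivan
  - order 4 (Monitor): customer_id=4 -> matches Dave
  - order 5 (Headphones): customer_id=1 -> matches Xander
So 1 of 5 rows is dropped.

SQL:
SELECT a.product, b.name AS customer
FROM orders a
INNER JOIN customers b ON a.customer_id = b.id

Result:
product    | customer
-----------+---------
Mouse      | Xander  
Stapler    | Ivan    
Monitor    | Dave    
Headphones | Xander  


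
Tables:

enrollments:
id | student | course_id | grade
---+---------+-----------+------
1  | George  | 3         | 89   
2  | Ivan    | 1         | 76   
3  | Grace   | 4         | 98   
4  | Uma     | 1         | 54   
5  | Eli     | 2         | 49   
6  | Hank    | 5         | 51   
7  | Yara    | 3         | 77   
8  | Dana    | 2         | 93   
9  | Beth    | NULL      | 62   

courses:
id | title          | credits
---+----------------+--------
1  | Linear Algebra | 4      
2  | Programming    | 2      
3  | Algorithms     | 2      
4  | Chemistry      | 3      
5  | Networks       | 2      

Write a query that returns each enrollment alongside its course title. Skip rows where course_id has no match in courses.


INNER JOIN keeps only enrollments rows whose course_id matches an id in courses. Walk through each enrollment:
  - enrollment 1 (George): course_id=3 -> matches Algorithms
  - enrollment 2 (Ivan): course_id=1 -> matches Linear Algebra
  - enrollment 3 (Grace): course_id=4 -> matches Chemistry
  - enrollment 4 (Uma): course_id=1 -> matches Linear Algebra
  - enrollment 5 (Eli): course_id=2 -> matches Programming
  - enrollment 6 (Hank): course_id=5 -> matches Networks
  - enrollment 7 (Yara): course_id=3 -> matches Algorithms
  - enrollment 8 (Dana): course_id=2 -> matches Programming
  - enrollment 9 (Beth): course_id=NULL, no match -> dropped
So 1 of 9 rows is dropped.

SQL:
SELECT a.student, b.title AS course
FROM enrollments a
INNER JOIN courses b ON a.course_id = b.id

Result:
student | course        
--------+---------------
George  | Algorithms    
Ivan    | Linear Algebra
Grace   | Chemistry     
Uma     | Linear Algebra
Eli     | Programming   
Hank    | Networks      
Yara    | Algorithms    
Dana    | Programming   


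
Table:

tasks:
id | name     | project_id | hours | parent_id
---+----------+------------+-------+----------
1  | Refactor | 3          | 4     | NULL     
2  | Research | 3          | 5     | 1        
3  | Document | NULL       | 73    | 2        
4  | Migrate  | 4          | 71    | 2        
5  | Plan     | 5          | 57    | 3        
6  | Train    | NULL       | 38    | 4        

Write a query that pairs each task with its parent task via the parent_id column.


This is a self-join: tasks is joined to a second copy of itself, matching each row's parent_id to another row's id. Use LEFT JOIN so rows with parent_id=NULL are kept.
  - task 1 (Refactor): parent_id=NULL -> NULL
  - task 2 (Research): parent_id=1 -> Refactor
  - task 3 (Document): parent_id=2 -> Research
  - task 4 (Migrate): parent_id=2 -> Research
  - task 5 (Plan): parent_id=3 -> Document
  - task 6 (Train): parent_id=4 -> Migrate

SQL:
SELECT a.name AS item, b.name AS parent
FROM tasks a
LEFT JOIN tasks b ON a.parent_id = b.id

Result:
item     | parent  
---------+---------
Refactor | NULL    
Research | Refactor
Document | Research
Migrate  | Research
Plan     | Document
Train    | Migrate 


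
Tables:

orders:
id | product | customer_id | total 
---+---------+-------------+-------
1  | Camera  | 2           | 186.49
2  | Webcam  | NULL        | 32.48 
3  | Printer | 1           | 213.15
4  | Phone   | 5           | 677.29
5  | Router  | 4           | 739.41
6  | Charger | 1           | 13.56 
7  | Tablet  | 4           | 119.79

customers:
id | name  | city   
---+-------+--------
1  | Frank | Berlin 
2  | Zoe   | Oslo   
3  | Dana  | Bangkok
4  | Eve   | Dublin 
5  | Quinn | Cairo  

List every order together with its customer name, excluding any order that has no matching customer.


INNER JOIN keeps only orders rows whose customer_id matches an id in customers. Walk through each order:
  - order 1 (Camera): customer_id=2 -> matches Zoe
  - order 2 (Webcam): customer_id=NULL, no match -> dropped
  - order 3 (Printer): customer_id=1 -> matches Frank
  - order 4 (Phone): customer_id=5 -> matches Quinn
  - order 5 (Router): customer_id=4 -> matches Eve
  - order 6 (Charger): customer_id=1 -> matches Frank
  - order 7 (Tablet): customer_id=4 -> matches Eve
So 1 of 7 rows is dropped.

SQL:
SELECT a.product, b.name AS customer
FROM orders a
INNER JOIN customers b ON a.customer_id = b.id

Result:
product | customer
--------+---------
Camera  | Zoe     
Printer | Frank   
Phone   | Quinn   
Router  | Eve     
Charger | Frank   
Tablet  | Eve     


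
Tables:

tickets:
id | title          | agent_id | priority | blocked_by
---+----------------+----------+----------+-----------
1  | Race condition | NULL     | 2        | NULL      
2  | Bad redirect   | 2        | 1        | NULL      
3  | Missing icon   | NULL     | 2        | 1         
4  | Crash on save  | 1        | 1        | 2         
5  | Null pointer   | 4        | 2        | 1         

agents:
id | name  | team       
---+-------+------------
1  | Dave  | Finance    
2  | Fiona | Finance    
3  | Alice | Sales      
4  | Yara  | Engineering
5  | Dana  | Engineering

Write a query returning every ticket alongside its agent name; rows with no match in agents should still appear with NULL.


LEFT JOIN keeps every row from tickets (the left table); where agent_id has no match in agents, the agent columns become NULL. Walk through each ticket:
  - ticket 1 (Race condition): agent_id=NULL, no match -> kept with NULL
  - ticket 2 (Bad redirect): agent_id=2 -> matches Fiona
  - ticket 3 (Missing icon): agent_id=NULL, no match -> kept with NULL
  - ticket 4 (Crash on save): agent_id=1 -> matches Dave
  - ticket 5 (Null pointer): agent_id=4 -> matches Yara
All 5 rows appear; 2 have NULL agent.

SQL:
SELECT a.title, b.name AS agent
FROM tickets a
LEFT JOIN agents b ON a.agent_id = b.id

Result:
title          | agent
---------------+------
Race condition | NULL 
Bad redirect   | Fiona
Missing icon   | NULL 
Crash on save  | Dave 
Null pointer   | Yara 


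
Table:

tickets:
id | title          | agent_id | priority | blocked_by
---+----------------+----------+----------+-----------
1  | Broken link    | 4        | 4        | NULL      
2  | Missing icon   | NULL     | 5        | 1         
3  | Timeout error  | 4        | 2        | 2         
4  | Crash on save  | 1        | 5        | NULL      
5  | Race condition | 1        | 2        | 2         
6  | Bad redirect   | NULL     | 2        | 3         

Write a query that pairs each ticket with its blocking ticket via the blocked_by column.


This is a self-join: tickets is joined to a second copy of itself, matching each row's blocked_by to another row's id. Use LEFT JOIN so rows with blocked_by=NULL are kept.
  - ticket 1 (Broken link): blocked_by=NULL -> NULL
  - ticket 2 (Missing icon): blocked_by=1 -> Broken link
  - ticket 3 (Timeout error): blocked_by=2 -> Missing icon
  - ticket 4 (Crash on save): blocked_by=NULL -> NULL
  - ticket 5 (Race condition): blocked_by=2 -> Missing icon
  - ticket 6 (Bad redirect): blocked_by=3 -> Timeout error

SQL:
SELECT a.title AS item, b.title AS blocked_by
FROM tickets a
LEFT JOIN tickets b ON a.blocked_by = b.id

Result:
item           | blocked_by   
---------------+--------------
Broken link    | NULL         
Missing icon   | Broken link  
Timeout error  | Missing icon 
Crash on save  | NULL         
Race condition | Missing icon 
Bad redirect   | Timeout error


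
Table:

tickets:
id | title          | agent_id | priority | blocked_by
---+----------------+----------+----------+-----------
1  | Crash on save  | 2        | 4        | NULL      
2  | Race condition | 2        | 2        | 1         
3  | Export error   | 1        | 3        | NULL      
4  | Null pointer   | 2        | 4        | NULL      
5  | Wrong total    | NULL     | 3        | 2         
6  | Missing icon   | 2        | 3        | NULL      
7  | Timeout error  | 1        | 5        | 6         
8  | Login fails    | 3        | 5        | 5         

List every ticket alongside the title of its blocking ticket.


This is a self-join: tickets is joined to a second copy of itself, matching each row's blocked_by to another row's id. Use LEFT JOIN so rows with blocked_by=NULL are kept.
  - ticket 1 (Crash on save): blocked_by=NULL -> NULL
  - ticket 2 (Race condition): blocked_by=1 -> Crash on save
  - ticket 3 (Export error): blocked_by=NULL -> NULL
  - ticket 4 (Null pointer): blocked_by=NULL -> NULL
  - ticket 5 (Wrong total): blocked_by=2 -> Race condition
  - ticket 6 (Missing icon): blocked_by=NULL -> NULL
  - ticket 7 (Timeout error): blocked_by=6 -> Missing icon
  - ticket 8 (Login fails): blocked_by=5 -> Wrong total

SQL:
SELECT a.title AS item, b.title AS blocked_by
FROM tickets a
LEFT JOIN tickets b ON a.blocked_by = b.id

Result:
item           | blocked_by    
---------------+---------------
Crash on save  | NULL          
Race condition | Crash on save 
Export error   | NULL          
Null pointer   | NULL          
Wrong total    | Race condition
Missing icon   | NULL          
Timeout error  | Missing icon  
Login fails    | Wrong total   


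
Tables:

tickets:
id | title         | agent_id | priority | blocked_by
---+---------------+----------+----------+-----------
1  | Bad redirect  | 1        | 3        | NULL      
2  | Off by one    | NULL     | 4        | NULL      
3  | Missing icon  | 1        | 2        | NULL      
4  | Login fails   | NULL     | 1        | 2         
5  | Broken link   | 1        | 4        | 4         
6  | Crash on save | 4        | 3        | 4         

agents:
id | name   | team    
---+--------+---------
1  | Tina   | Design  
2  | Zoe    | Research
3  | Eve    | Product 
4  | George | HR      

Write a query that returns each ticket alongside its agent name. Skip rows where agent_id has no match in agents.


INNER JOIN keeps only tickets rows whose agent_id matches an id in agents. Walk through each ticket:
  - ticket 1 (Bad redirect): agent_id=1 -> matches Tina
  - ticket 2 (Off by one): agent_id=NULL, no match -> dropped
  - ticket 3 (Missing icon): agent_id=1 -> matches Tina
  - ticket 4 (Login fails): agent_id=NULL, no match -> dropped
  - ticket 5 (Broken link): agent_id=1 -> matches Tina
  - ticket 6 (Crash on save): agent_id=4 -> matches George
So 2 of 6 rows are dropped.

SQL:
SELECT a.title, b.name AS agent
FROM tickets a
INNER JOIN agents b ON a.agent_id = b.id

Result:
title         | agent 
--------------+-------
Bad redirect  | Tina  
Missing icon  | Tina  
Broken link   | Tina  
Crash on save | George


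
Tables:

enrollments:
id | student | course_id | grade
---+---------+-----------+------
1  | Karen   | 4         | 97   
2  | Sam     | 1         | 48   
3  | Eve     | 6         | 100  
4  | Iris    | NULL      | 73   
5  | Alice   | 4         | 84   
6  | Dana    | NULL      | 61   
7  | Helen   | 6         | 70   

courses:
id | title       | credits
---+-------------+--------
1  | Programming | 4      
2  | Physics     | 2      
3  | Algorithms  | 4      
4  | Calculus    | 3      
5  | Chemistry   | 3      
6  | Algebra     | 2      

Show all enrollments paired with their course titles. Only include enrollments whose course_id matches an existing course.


INNER JOIN keeps only enrollments rows whose course_id matches an id in courses. Walk through each enrollment:
  - enrollment 1 (Karen): course_id=4 -> matches Calculus
  - enrollment 2 (Sam): course_id=1 -> matches Programming
  - enrollment 3 (Eve): course_id=6 -> matches Algebra
  - enrollment 4 (Iris): course_id=NULL, no match -> dropped
  - enrollment 5 (Alice): course_id=4 -> matches Calculus
  - enrollment 6 (Dana): course_id=NULL, no match -> dropped
  - enrollment 7 (Helen): course_id=6 -> matches Algebra
So 2 of 7 rows are dropped.

SQL:
SELECT a.student, b.title AS course
FROM enrollments a
INNER JOIN courses b ON a.course_id = b.id

Result:
student | course     
--------+------------
Karen   | Calculus   
Sam     | Programming
Eve     | Algebra    
Alice   | Calculus   
Helen   | Algebra    


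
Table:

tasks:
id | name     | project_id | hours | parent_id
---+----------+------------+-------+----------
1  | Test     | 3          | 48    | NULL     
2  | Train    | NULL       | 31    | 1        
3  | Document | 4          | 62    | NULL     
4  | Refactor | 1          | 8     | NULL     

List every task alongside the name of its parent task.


This is a self-join: tasks is joined to a second copy of itself, matching each row's parent_id to another row's id. Use LEFT JOIN so rows with parent_id=NULL are kept.
  - task 1 (Test): parent_id=NULL -> NULL
  - task 2 (Train): parent_id=1 -> Test
  - task 3 (Document): parent_id=NULL -> NULL
  - task 4 (Refactor): parent_id=NULL -> NULL

SQL:
SELECT a.name AS item, b.name AS parent
FROM tasks a
LEFT JOIN tasks b ON a.parent_id = b.id

Result:
item     | parent
---------+-------
Test     | NULL  
Train    | Test  
Document | NULL  
Refactor | NULL  


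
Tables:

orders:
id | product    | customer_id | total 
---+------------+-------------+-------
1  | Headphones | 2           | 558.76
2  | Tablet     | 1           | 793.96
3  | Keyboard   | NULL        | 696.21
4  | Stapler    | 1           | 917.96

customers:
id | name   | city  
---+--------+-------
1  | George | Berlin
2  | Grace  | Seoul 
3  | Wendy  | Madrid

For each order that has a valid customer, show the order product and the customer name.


INNER JOIN keeps only orders rows whose customer_id matches an id in customers. Walk through each order:
  - order 1 (Headphones): customer_id=2 -> matches Grace
  - order 2 (Tablet): customer_id=1 -> matches George
  - order 3 (Keyboard): customer_id=NULL, no match -> dropped
  - order 4 (Stapler): customer_id=1 -> matches George
So 1 of 4 rows is dropped.

SQL:
SELECT a.product, b.name AS customer
FROM orders a
INNER JOIN customers b ON a.customer_id = b.id

Result:
product    | customer
-----------+---------
Headphones | Grace   
Tablet     | George  
Stapler    | George  


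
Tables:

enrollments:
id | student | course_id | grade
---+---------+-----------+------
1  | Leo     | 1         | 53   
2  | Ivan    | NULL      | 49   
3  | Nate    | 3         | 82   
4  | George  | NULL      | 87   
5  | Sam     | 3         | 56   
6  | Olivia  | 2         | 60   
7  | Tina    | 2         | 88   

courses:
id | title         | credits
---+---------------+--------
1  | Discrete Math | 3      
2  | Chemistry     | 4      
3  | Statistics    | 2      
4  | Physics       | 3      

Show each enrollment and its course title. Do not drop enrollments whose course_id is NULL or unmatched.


LEFT JOIN keeps every row from enrollments (the left table); where course_id has no match in courses, the course columns become NULL. Walk through each enrollment:
  - enrollment 1 (Leo): course_id=1 -> matches Discrete Math
  - enrollment 2 (Ivan): course_id=NULL, no match -> kept with NULL
  - enrollment 3 (Nate): course_id=3 -> matches Statistics
  - enrollment 4 (George): course_id=NULL, no match -> kept with NULL
  - enrollment 5 (Sam): course_id=3 -> matches Statistics
  - enrollment 6 (Olivia): course_id=2 -> matches Chemistry
  - enrollment 7 (Tina): course_id=2 -> matches Chemistry
All 7 rows appear; 2 have NULL course.

SQL:
SELECT a.student, b.title AS course
FROM enrollments a
LEFT JOIN courses b ON a.course_id = b.id

Result:
student | course       
--------+--------------
Leo     | Discrete Math
Ivan    | NULL         
Nate    | Statistics   
George  | NULL         
Sam     | Statistics   
Olivia  | Chemistry    
Tina    | Chemistry    


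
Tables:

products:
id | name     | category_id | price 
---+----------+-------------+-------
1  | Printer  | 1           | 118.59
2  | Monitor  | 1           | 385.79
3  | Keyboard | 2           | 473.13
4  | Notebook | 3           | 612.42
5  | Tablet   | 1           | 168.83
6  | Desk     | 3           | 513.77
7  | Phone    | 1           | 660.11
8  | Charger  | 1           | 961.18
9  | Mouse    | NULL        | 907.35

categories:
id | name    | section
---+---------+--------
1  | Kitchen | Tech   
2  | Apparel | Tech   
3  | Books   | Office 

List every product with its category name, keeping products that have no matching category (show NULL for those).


LEFT JOIN keeps every row from products (the left table); where category_id has no match in categories, the category columns become NULL. Walk through each product:
  - product 1 (Printer): category_id=1 -> matches Kitchen
  - product 2 (Monitor): category_id=1 -> matches Kitchen
  - product 3 (Keyboard): category_id=2 -> matches Apparel
  - product 4 (Notebook): category_id=3 -> matches Books
  - product 5 (Tablet): category_id=1 -> matches Kitchen
  - product 6 (Desk): category_id=3 -> matches Books
  - product 7 (Phone): category_id=1 -> matches Kitchen
  - product 8 (Charger): category_id=1 -> matches Kitchen
  - product 9 (Mouse): category_id=NULL, no match -> kept with NULL
All 9 rows appear; 1 has NULL category.

SQL:
SELECT a.name, b.name AS category
FROM products a
LEFT JOIN categories b ON a.category_id = b.id

Result:
name     | category
---------+---------
Printer  | Kitchen 
Monitor  | Kitchen 
Keyboard | Apparel 
Notebook | Books   
Tablet   | Kitchen 
Desk     | Books   
Phone    | Kitchen 
Charger  | Kitchen 
Mouse    | NULL    


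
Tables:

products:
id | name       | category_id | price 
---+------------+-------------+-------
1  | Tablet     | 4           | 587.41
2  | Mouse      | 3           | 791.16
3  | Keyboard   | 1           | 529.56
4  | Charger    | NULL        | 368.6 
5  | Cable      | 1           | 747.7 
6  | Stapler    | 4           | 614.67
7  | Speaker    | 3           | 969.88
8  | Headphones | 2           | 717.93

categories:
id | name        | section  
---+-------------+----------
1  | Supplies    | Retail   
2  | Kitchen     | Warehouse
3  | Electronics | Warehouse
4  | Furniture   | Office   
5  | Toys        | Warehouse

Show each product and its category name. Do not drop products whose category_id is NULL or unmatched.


LEFT JOIN keeps every row from products (the left table); where category_id has no match in categories, the category columns become NULL. Walk through each product:
  - product 1 (Tablet): category_id=4 -> matches Furniture
  - product 2 (Mouse): category_id=3 -> matches Electronics
  - product 3 (Keyboard): category_id=1 -> matches Supplies
  - product 4 (Charger): category_id=NULL, no match -> kept with NULL
  - product 5 (Cable): category_id=1 -> matches Supplies
  - product 6 (Stapler): category_id=4 -> matches Furniture
  - product 7 (Speaker): category_id=3 -> matches Electronics
  - product 8 (Headphones): category_id=2 -> matches Kitchen
All 8 rows appear; 1 has NULL category.

SQL:
SELECT a.name, b.name AS category
FROM products a
LEFT JOIN categories b ON a.category_id = b.id

Result:
name       | category   
-----------+------------
Tablet     | Furniture  
Mouse      | Electronics
Keyboard   | Supplies   
Charger    | NULL       
Cable      | Supplies   
Stapler    | Furniture  
Speaker    | Electronics
Headphones | Kitchen    


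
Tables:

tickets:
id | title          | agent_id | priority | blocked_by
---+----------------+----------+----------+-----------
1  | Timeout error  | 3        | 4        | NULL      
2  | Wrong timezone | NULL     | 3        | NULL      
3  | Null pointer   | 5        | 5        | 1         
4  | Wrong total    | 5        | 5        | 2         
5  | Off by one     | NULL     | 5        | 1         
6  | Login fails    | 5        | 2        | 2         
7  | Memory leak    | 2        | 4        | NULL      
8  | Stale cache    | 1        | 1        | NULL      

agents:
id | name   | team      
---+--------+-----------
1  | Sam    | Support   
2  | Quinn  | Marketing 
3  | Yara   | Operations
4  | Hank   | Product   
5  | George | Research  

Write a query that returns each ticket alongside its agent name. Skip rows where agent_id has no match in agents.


INNER JOIN keeps only tickets rows whose agent_id matches an id in agents. Walk through each ticket:
  - ticket 1 (Timeout error): agent_id=3 -> matches Yara
  - ticket 2 (Wrong timezone): agent_id=NULL, no match -> dropped
  - ticket 3 (Null pointer): agent_id=5 -> matches George
  - ticket 4 (Wrong total): agent_id=5 -> matches George
  - ticket 5 (Off by one): agent_id=NULL, no match -> dropped
  - ticket 6 (Login fails): agent_id=5 -> matches George
  - ticket 7 (Memory leak): agent_id=2 -> matches Quinn
  - ticket 8 (Stale cache): agent_id=1 -> matches Sam
So 2 of 8 rows are dropped.

SQL:
SELECT a.title, b.name AS agent
FROM tickets a
INNER JOIN agents b ON a.agent_id = b.id

Result:
title         | agent 
--------------+-------
Timeout error | Yara  
Null pointer  | George
Wrong total   | George
Login fails   | George
Memory leak   | Quinn 
Stale cache   | Sam   


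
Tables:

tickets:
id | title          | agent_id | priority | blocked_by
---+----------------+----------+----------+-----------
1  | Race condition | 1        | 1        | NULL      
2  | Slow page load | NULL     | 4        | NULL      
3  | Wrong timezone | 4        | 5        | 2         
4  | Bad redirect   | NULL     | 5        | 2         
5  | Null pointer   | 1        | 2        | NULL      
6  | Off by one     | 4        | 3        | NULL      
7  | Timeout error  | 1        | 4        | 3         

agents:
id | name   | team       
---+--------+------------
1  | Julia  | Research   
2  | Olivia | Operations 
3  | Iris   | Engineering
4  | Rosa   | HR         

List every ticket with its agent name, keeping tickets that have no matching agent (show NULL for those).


LEFT JOIN keeps every row from tickets (the left table); where agent_id has no match in agents, the agent columns become NULL. Walk through each ticket:
  - ticket 1 (Race condition): agent_id=1 -> matches Julia
  - ticket 2 (Slow page load): agent_id=NULL, no match -> kept with NULL
  - ticket 3 (Wrong timezone): agent_id=4 -> matches Rosa
  - ticket 4 (Bad redirect): agent_id=NULL, no match -> kept with NULL
  - ticket 5 (Null pointer): agent_id=1 -> matches Julia
  - ticket 6 (Off by one): agent_id=4 -> matches Rosa
  - ticket 7 (Timeout error): agent_id=1 -> matches Julia
All 7 rows appear; 2 have NULL agent.

SQL:
SELECT a.title, b.name AS agent
FROM tickets a
LEFT JOIN agents b ON a.agent_id = b.id

Result:
title          | agent
---------------+------
Race condition | Julia
Slow page load | NULL 
Wrong timezone | Rosa 
Bad redirect   | NULL 
Null pointer   | Julia
Off by one     | Rosa 
Timeout error  | Julia


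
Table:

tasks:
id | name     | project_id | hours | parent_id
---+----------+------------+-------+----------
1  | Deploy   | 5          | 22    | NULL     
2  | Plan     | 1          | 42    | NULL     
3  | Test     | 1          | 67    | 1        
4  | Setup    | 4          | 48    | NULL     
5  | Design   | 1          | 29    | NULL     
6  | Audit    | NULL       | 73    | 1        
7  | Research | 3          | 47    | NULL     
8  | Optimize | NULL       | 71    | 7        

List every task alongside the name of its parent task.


This is a self-join: tasks is joined to a second copy of itself, matching each row's parent_id to another row's id. Use LEFT JOIN so rows with parent_id=NULL are kept.
  - task 1 (Deploy): parent_id=NULL -> NULL
  - task 2 (Plan): parent_id=NULL -> NULL
  - task 3 (Test): parent_id=1 -> Deploy
  - task 4 (Setup): parent_id=NULL -> NULL
  - task 5 (Design): parent_id=NULL -> NULL
  - task 6 (Audit): parent_id=1 -> Deploy
  - task 7 (Research): parent_id=NULL -> NULL
  - task 8 (Optimize): parent_id=7 -> Research

SQL:
SELECT a.name AS item, b.name AS parent
FROM tasks a
LEFT JOIN tasks b ON a.parent_id = b.id

Result:
item     | parent  
---------+---------
Deploy   | NULL    
Plan     | NULL    
Test     | Deploy  
Setup    | NULL    
Design   | NULL    
Audit    | Deploy  
Research | NULL    
Optimize | Research
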